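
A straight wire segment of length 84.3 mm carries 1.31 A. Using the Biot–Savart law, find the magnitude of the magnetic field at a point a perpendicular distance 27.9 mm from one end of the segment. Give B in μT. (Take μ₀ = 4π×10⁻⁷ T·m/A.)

For a finite straight segment, B = (μ₀I/4πd)(sinθ₁ + sinθ₂), where θ₁, θ₂ are the angles from the perpendicular to each end.
The perpendicular foot is at one end, so the two end-offsets along the wire are 0 and L = 0.0843 m.
sinθ₁ = 0/√(0²+0.0279²) = 0.0000; sinθ₂ = 0.0843/√(0.0843²+0.0279²) = 0.9494.
B = (4π×10⁻⁷ × 1.31) / (4π × 0.0279) × (0.0000 + 0.9494) = 4.46×10⁻⁶ T.

B ≈ 4.46 μT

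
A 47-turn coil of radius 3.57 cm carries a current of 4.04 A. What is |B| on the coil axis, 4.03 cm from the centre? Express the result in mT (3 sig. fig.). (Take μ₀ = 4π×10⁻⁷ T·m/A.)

B ≈ 0.974 mT

For an N-turn flat coil, B = Nμ₀IR²/[2(R²+z²)^(3/2)] with R = 0.0357 m, z = 0.0403 m.
B = 47 × 2.07×10⁻⁵ T = 9.74×10⁻⁴ T.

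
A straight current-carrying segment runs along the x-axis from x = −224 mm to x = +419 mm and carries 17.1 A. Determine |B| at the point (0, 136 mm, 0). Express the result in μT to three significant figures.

B ≈ 22.7 μT

For a finite straight segment, B = (μ₀I/4πd)(sinθ₁ + sinθ₂), where θ₁, θ₂ are the angles from the perpendicular to each end.
The perpendicular distance is d = 0.136 m; the end-offsets along the wire are a = 0.224 m and b = 0.419 m.
sinθ₁ = 0.224/√(0.224²+0.136²) = 0.8548; sinθ₂ = 0.419/√(0.419²+0.136²) = 0.9512.
B = (4π×10⁻⁷ × 17.1) / (4π × 0.136) × (0.8548 + 0.9512) = 2.27×10⁻⁵ T.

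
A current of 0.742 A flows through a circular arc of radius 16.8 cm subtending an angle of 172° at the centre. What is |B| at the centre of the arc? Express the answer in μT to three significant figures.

B ≈ 1.33 μT

The Biot–Savart field of a circular arc at its centre is B = μ₀Iφ/(4πR), with φ = 3.002 rad.
B = (4π×10⁻⁷ × 0.742 × 3.002) / (4π × 0.168) = 1.33×10⁻⁶ T.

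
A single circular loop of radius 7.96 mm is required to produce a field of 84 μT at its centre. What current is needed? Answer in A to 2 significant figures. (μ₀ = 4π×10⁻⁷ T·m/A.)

At the centre of a circular loop B = μ₀I/(2R), so I = 2RB/μ₀.
With R = 0.00796 m, I = 2 × 0.00796 × 8.40×10⁻⁵ / (4π×10⁻⁷) = 1.06 A.

I ≈ 1.1 A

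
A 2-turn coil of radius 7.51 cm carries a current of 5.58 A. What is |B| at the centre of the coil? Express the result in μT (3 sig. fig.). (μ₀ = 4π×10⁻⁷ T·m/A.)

B ≈ 93.4 μT

For an N-turn flat coil, B = Nμ₀I/(2R) with R = 0.0751 m.
B = 2 × 4.67×10⁻⁵ T = 9.34×10⁻⁵ T.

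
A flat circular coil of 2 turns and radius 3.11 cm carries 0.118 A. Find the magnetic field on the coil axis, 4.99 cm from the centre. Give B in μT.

For an N-turn flat coil, B = Nμ₀IR²/[2(R²+z²)^(3/2)] with R = 0.0311 m, z = 0.0499 m.
B = 2 × 3.53×10⁻⁷ T = 7.06×10⁻⁷ T.

B ≈ 0.706 μT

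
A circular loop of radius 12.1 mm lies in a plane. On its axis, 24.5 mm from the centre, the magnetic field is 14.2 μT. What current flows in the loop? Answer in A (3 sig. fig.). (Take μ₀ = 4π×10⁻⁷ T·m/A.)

I ≈ 3.15 A

On the axis of a loop, B = μ₀IR²/[2(R²+z²)^(3/2)], so I = 2B(R²+z²)^(3/2)/(μ₀R²).
R² + z² = 0.0001464 + 0.0006003 = 0.0007467 m²; raised to 3/2 gives 2.04×10⁻⁵ m³.
I = 2 × 1.42×10⁻⁵ × 2.04×10⁻⁵ / (1.26×10⁻⁶ × 0.0001464) = 3.15 A.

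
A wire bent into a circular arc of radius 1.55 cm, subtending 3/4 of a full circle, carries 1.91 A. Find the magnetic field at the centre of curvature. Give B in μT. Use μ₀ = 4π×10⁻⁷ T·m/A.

B ≈ 58.1 μT

The Biot–Savart field of a circular arc at its centre is B = μ₀Iφ/(4πR), with φ = 4.712 rad.
B = (4π×10⁻⁷ × 1.91 × 4.712) / (4π × 0.0155) = 5.81×10⁻⁵ T.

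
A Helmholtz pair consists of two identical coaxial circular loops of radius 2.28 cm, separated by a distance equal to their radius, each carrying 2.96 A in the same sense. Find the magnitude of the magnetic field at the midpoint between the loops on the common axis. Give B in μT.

B ≈ 117 μT

Each loop contributes B = μ₀IR²/[2(R²+z²)^(3/2)] on the axis, with z measured from that loop.
Loop 1 (z = 0.0114 m): B₁ = 5.84×10⁻⁵ T. Loop 2 (z = 0.0114 m): B₂ = 5.84×10⁻⁵ T.
The fields add: B = B₁ + B₂ = 1.17×10⁻⁴ T.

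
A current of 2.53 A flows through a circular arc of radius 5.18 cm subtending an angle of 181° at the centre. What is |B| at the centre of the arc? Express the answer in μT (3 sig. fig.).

The Biot–Savart field of a circular arc at its centre is B = μ₀Iφ/(4πR), with φ = 3.159 rad.
B = (4π×10⁻⁷ × 2.53 × 3.159) / (4π × 0.0518) = 1.54×10⁻⁵ T.

B ≈ 15.4 μT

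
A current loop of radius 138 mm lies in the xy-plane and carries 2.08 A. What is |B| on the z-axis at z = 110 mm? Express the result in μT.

B ≈ 4.53 μT

On the axis of a circular loop, B = μ₀IR² / [2(R²+z²)^(3/2)].
R² + z² = (0.138)² + (0.11)² = 0.03114 m², and (R²+z²)^(3/2) = 5.50×10⁻³ m³.
B = (4π×10⁻⁷ × 2.08 × 0.01904) / (2 × 5.50×10⁻³) = 4.53×10⁻⁶ T.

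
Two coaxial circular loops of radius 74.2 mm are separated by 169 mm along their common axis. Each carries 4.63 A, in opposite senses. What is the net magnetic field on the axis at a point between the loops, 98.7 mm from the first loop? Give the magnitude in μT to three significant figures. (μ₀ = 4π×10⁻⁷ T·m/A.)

B ≈ 6.49 μT

Each loop contributes B = μ₀IR²/[2(R²+z²)^(3/2)] on the axis, with z measured from that loop.
Loop 1 (z = 0.0987 m): B₁ = 8.51×10⁻⁶ T. Loop 2 (z = 0.0703 m): B₂ = 1.50×10⁻⁵ T.
The fields oppose: B = |B₁ − B₂| = 6.49×10⁻⁶ T.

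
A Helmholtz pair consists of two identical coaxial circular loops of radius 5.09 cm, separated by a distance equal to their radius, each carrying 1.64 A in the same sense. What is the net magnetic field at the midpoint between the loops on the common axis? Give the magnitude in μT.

Each loop contributes B = μ₀IR²/[2(R²+z²)^(3/2)] on the axis, with z measured from that loop.
Loop 1 (z = 0.02545 m): B₁ = 1.45×10⁻⁵ T. Loop 2 (z = 0.02545 m): B₂ = 1.45×10⁻⁵ T.
The fields add: B = B₁ + B₂ = 2.90×10⁻⁵ T.

B ≈ 29.0 μT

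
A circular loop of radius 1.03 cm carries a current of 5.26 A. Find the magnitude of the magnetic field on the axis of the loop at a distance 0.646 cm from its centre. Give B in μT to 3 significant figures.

B ≈ 195 μT

On the axis of a circular loop, B = μ₀IR² / [2(R²+z²)^(3/2)].
R² + z² = (0.0103)² + (0.00646)² = 0.0001478 m², and (R²+z²)^(3/2) = 1.80×10⁻⁶ m³.
B = (4π×10⁻⁷ × 5.26 × 0.0001061) / (2 × 1.80×10⁻⁶) = 1.95×10⁻⁴ T.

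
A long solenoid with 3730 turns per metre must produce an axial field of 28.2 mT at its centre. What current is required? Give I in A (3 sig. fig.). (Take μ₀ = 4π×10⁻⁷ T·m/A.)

Inside a long solenoid B = μ₀nI with n = 3730 m⁻¹, so I = B/(μ₀n).
I = 2.82×10⁻² / (4π×10⁻⁷ × 3730) = 6.02 A.

I ≈ 6.02 A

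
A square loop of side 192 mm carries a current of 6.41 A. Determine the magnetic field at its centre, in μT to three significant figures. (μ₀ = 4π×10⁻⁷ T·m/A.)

Each side is a finite straight segment at perpendicular distance d = a/(2 tan(π/4)) = 0.096 m from the centre, with end-angles ±π/4.
One side contributes B₁ = (μ₀I/4πd)·2 sin(π/4) = 9.44×10⁻⁶ T.
All 4 sides add in the same direction: B = 4 × 9.44×10⁻⁶ = 3.78×10⁻⁵ T.

B ≈ 37.8 μT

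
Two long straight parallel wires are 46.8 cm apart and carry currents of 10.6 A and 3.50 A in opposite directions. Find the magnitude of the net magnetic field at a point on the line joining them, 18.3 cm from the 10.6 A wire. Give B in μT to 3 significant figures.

B ≈ 14.0 μT

Each long wire gives B = μ₀I/(2πd). Distances are d₁ = 0.183 m and d₂ = 0.285 m.
B₁ = 1.16×10⁻⁵ T, B₂ = 2.46×10⁻⁶ T.
Between antiparallel currents both contributions point the same way, so they add. B = B₁ + B₂ = 1.16×10⁻⁵ + 2.46×10⁻⁶ = 1.40×10⁻⁵ T.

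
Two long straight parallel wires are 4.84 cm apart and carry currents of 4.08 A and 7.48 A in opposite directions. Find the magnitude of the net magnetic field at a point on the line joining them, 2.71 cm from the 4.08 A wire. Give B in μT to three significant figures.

B ≈ 100 μT

Each long wire gives B = μ₀I/(2πd). Distances are d₁ = 0.0271 m and d₂ = 0.0213 m.
B₁ = 3.01×10⁻⁵ T, B₂ = 7.02×10⁻⁵ T.
Between antiparallel currents both contributions point the same way, so they add. B = B₁ + B₂ = 3.01×10⁻⁵ + 7.02×10⁻⁵ = 1.00×10⁻⁴ T.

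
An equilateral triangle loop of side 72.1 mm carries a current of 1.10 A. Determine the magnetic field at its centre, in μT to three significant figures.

B ≈ 27.5 μT

Each side is a finite straight segment at perpendicular distance d = a/(2 tan(π/3)) = 0.02081 m from the centre, with end-angles ±π/3.
One side contributes B₁ = (μ₀I/4πd)·2 sin(π/3) = 9.15×10⁻⁶ T.
All 3 sides add in the same direction: B = 3 × 9.15×10⁻⁶ = 2.75×10⁻⁵ T.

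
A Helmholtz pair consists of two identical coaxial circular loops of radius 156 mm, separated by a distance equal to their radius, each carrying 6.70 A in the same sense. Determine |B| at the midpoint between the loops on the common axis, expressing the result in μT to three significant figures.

Each loop contributes B = μ₀IR²/[2(R²+z²)^(3/2)] on the axis, with z measured from that loop.
Loop 1 (z = 0.078 m): B₁ = 1.93×10⁻⁵ T. Loop 2 (z = 0.078 m): B₂ = 1.93×10⁻⁵ T.
The fields add: B = B₁ + B₂ = 3.86×10⁻⁵ T.

B ≈ 38.6 μT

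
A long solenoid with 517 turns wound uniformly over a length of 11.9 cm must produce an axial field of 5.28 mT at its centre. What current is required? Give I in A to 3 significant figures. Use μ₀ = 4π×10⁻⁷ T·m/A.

I ≈ 0.967 A

Inside a long solenoid B = μ₀nI with n = 4345 m⁻¹, so I = B/(μ₀n).
I = 5.28×10⁻³ / (4π×10⁻⁷ × 4345) = 0.967 A.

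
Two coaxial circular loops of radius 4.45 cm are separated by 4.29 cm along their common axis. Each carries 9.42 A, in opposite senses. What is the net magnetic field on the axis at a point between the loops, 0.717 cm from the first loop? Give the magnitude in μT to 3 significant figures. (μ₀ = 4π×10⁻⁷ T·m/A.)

B ≈ 64.9 μT

Each loop contributes B = μ₀IR²/[2(R²+z²)^(3/2)] on the axis, with z measured from that loop.
Loop 1 (z = 0.00717 m): B₁ = 1.28×10⁻⁴ T. Loop 2 (z = 0.03573 m): B₂ = 6.31×10⁻⁵ T.
The fields oppose: B = |B₁ − B₂| = 6.49×10⁻⁵ T.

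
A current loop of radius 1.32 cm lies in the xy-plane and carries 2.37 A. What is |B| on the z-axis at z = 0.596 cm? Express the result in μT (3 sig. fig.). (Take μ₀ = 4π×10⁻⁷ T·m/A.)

B ≈ 85.4 μT

On the axis of a circular loop, B = μ₀IR² / [2(R²+z²)^(3/2)].
R² + z² = (0.0132)² + (0.00596)² = 0.0002098 m², and (R²+z²)^(3/2) = 3.04×10⁻⁶ m³.
B = (4π×10⁻⁷ × 2.37 × 0.0001742) / (2 × 3.04×10⁻⁶) = 8.54×10⁻⁵ T.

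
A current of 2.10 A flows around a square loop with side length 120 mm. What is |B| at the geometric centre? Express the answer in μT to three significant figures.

Each side is a finite straight segment at perpendicular distance d = a/(2 tan(π/4)) = 0.06 m from the centre, with end-angles ±π/4.
One side contributes B₁ = (μ₀I/4πd)·2 sin(π/4) = 4.95×10⁻⁶ T.
All 4 sides add in the same direction: B = 4 × 4.95×10⁻⁶ = 1.98×10⁻⁵ T.

B ≈ 19.8 μT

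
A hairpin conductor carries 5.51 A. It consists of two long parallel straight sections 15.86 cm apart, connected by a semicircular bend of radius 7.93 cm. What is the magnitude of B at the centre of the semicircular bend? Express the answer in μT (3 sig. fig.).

The semicircular arc contributes B_arc = μ₀I·π/(4πR) = μ₀I/(4R) = 2.18×10⁻⁵ T.
Each semi-infinite lead is at perpendicular distance R = 0.0793 m from the centre, with the perpendicular foot at its near end, so it contributes μ₀I/(4πR); both point the same way, together 1.39×10⁻⁵ T.
Arc and leads all point the same direction: B = 2.18×10⁻⁵ + 1.39×10⁻⁵ = 3.57×10⁻⁵ T.

B ≈ 35.7 μT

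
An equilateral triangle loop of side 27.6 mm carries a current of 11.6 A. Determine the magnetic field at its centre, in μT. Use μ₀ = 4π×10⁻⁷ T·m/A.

B ≈ 757 μT

Each side is a finite straight segment at perpendicular distance d = a/(2 tan(π/3)) = 0.007967 m from the centre, with end-angles ±π/3.
One side contributes B₁ = (μ₀I/4πd)·2 sin(π/3) = 2.52×10⁻⁴ T.
All 3 sides add in the same direction: B = 3 × 2.52×10⁻⁴ = 7.57×10⁻⁴ T.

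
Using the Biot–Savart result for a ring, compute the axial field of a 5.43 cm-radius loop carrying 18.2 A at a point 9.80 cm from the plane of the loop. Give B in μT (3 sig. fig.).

On the axis of a circular loop, B = μ₀IR² / [2(R²+z²)^(3/2)].
R² + z² = (0.0543)² + (0.098)² = 0.01255 m², and (R²+z²)^(3/2) = 1.41×10⁻³ m³.
B = (4π×10⁻⁷ × 18.2 × 0.002948) / (2 × 1.41×10⁻³) = 2.40×10⁻⁵ T.

B ≈ 24.0 μT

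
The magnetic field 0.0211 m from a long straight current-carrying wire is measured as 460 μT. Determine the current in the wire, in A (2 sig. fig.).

I ≈ 49 A

For a long straight wire B = μ₀I/(2πd), so I = 2πdB/μ₀.
I = 2π × 0.0211 × 4.60×10⁻⁴ / (4π×10⁻⁷) = 48.5 A.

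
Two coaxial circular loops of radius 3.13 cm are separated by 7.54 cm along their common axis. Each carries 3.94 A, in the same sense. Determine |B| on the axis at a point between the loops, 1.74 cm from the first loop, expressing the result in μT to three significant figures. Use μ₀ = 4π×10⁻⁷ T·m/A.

Each loop contributes B = μ₀IR²/[2(R²+z²)^(3/2)] on the axis, with z measured from that loop.
Loop 1 (z = 0.0174 m): B₁ = 5.28×10⁻⁵ T. Loop 2 (z = 0.058 m): B₂ = 8.47×10⁻⁶ T.
The fields add: B = B₁ + B₂ = 6.13×10⁻⁵ T.

B ≈ 61.3 μT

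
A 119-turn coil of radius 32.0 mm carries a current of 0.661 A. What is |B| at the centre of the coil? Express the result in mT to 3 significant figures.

For an N-turn flat coil, B = Nμ₀I/(2R) with R = 0.032 m.
B = 119 × 1.30×10⁻⁵ T = 1.54×10⁻³ T.

B ≈ 1.54 mT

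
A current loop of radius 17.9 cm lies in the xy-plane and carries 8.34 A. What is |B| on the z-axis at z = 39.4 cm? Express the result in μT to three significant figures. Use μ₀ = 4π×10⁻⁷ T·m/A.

On the axis of a circular loop, B = μ₀IR² / [2(R²+z²)^(3/2)].
R² + z² = (0.179)² + (0.394)² = 0.1873 m², and (R²+z²)^(3/2) = 8.10×10⁻² m³.
B = (4π×10⁻⁷ × 8.34 × 0.03204) / (2 × 8.10×10⁻²) = 2.07×10⁻⁶ T.

B ≈ 2.07 μT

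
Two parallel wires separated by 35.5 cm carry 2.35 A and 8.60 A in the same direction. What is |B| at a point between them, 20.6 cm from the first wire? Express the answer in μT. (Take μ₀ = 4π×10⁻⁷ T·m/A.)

B ≈ 9.26 μT

Each long wire gives B = μ₀I/(2πd). Distances are d₁ = 0.206 m and d₂ = 0.149 m.
B₁ = 2.28×10⁻⁶ T, B₂ = 1.15×10⁻⁵ T.
Between parallel currents the two contributions point in opposite directions, so they subtract. B = |B₁ − B₂| = |2.28×10⁻⁶ − 1.15×10⁻⁵| = 9.26×10⁻⁶ T.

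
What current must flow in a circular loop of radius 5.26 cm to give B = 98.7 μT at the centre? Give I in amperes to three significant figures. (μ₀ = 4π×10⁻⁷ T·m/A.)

I ≈ 8.26 A

At the centre of a circular loop B = μ₀I/(2R), so I = 2RB/μ₀.
With R = 0.0526 m, I = 2 × 0.0526 × 9.87×10⁻⁵ / (4π×10⁻⁷) = 8.26 A.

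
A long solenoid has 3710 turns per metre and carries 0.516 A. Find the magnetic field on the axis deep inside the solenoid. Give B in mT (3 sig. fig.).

B ≈ 2.41 mT

Inside a long solenoid, B = μ₀nI with n = 3710 turns/m.
B = 4π×10⁻⁷ × 3710 × 0.516 = 2.41×10⁻³ T.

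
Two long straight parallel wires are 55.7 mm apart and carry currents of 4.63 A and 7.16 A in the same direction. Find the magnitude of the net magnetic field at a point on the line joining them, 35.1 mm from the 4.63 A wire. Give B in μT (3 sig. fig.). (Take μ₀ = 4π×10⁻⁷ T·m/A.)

Each long wire gives B = μ₀I/(2πd). Distances are d₁ = 0.0351 m and d₂ = 0.0206 m.
B₁ = 2.64×10⁻⁵ T, B₂ = 6.95×10⁻⁵ T.
Between parallel currents the two contributions point in opposite directions, so they subtract. B = |B₁ − B₂| = |2.64×10⁻⁵ − 6.95×10⁻⁵| = 4.31×10⁻⁵ T.

B ≈ 43.1 μT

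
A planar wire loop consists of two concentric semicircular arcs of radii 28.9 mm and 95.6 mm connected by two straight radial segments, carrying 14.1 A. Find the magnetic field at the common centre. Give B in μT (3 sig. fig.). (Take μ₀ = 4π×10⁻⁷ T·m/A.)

B ≈ 107 μT

The radial connectors point toward the centre, so dl × r̂ = 0 and they contribute nothing.
Each semicircle gives μ₀I/(4R): inner arc 1.53×10⁻⁴ T, outer arc 4.63×10⁻⁵ T.
The two arcs carry current in opposite angular senses, so their fields oppose: B = |1.53×10⁻⁴ − 4.63×10⁻⁵| = 1.07×10⁻⁴ T.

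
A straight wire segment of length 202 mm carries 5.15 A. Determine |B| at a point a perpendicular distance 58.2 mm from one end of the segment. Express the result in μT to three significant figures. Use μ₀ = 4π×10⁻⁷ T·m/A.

For a finite straight segment, B = (μ₀I/4πd)(sinθ₁ + sinθ₂), where θ₁, θ₂ are the angles from the perpendicular to each end.
The perpendicular foot is at one end, so the two end-offsets along the wire are 0 and L = 0.202 m.
sinθ₁ = 0/√(0²+0.0582²) = 0.0000; sinθ₂ = 0.202/√(0.202²+0.0582²) = 0.9609.
B = (4π×10⁻⁷ × 5.15) / (4π × 0.0582) × (0.0000 + 0.9609) = 8.50×10⁻⁶ T.

B ≈ 8.50 μT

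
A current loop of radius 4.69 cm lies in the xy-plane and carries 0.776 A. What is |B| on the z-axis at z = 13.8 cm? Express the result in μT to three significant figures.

On the axis of a circular loop, B = μ₀IR² / [2(R²+z²)^(3/2)].
R² + z² = (0.0469)² + (0.138)² = 0.02124 m², and (R²+z²)^(3/2) = 3.10×10⁻³ m³.
B = (4π×10⁻⁷ × 0.776 × 0.0022) / (2 × 3.10×10⁻³) = 3.46×10⁻⁷ T.

B ≈ 0.346 μT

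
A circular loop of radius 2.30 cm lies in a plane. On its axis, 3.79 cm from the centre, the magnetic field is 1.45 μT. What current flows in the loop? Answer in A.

On the axis of a loop, B = μ₀IR²/[2(R²+z²)^(3/2)], so I = 2B(R²+z²)^(3/2)/(μ₀R²).
R² + z² = 0.000529 + 0.001436 = 0.001965 m²; raised to 3/2 gives 8.71×10⁻⁵ m³.
I = 2 × 1.45×10⁻⁶ × 8.71×10⁻⁵ / (1.26×10⁻⁶ × 0.000529) = 0.380 A.

I ≈ 0.380 A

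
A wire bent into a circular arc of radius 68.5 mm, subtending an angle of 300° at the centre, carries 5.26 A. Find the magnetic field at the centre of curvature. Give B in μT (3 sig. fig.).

The Biot–Savart field of a circular arc at its centre is B = μ₀Iφ/(4πR), with φ = 5.236 rad.
B = (4π×10⁻⁷ × 5.26 × 5.236) / (4π × 0.0685) = 4.02×10⁻⁵ T.

B ≈ 40.2 μT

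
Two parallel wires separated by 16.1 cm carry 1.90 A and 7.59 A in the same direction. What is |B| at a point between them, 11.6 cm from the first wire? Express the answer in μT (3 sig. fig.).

Each long wire gives B = μ₀I/(2πd). Distances are d₁ = 0.116 m and d₂ = 0.045 m.
B₁ = 3.28×10⁻⁶ T, B₂ = 3.37×10⁻⁵ T.
Between parallel currents the two contributions point in opposite directions, so they subtract. B = |B₁ − B₂| = |3.28×10⁻⁶ − 3.37×10⁻⁵| = 3.05×10⁻⁵ T.

B ≈ 30.5 μT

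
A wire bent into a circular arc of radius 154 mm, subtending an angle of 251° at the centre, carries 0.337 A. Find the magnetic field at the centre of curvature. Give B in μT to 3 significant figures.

The Biot–Savart field of a circular arc at its centre is B = μ₀Iφ/(4πR), with φ = 4.381 rad.
B = (4π×10⁻⁷ × 0.337 × 4.381) / (4π × 0.154) = 9.59×10⁻⁷ T.

B ≈ 0.959 μT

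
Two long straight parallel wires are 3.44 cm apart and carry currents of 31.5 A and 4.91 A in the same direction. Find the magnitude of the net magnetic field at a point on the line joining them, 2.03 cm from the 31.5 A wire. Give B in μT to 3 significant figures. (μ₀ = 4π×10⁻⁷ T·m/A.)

B ≈ 241 μT

Each long wire gives B = μ₀I/(2πd). Distances are d₁ = 0.0203 m and d₂ = 0.0141 m.
B₁ = 3.10×10⁻⁴ T, B₂ = 6.96×10⁻⁵ T.
Between parallel currents the two contributions point in opposite directions, so they subtract. B = |B₁ − B₂| = |3.10×10⁻⁴ − 6.96×10⁻⁵| = 2.41×10⁻⁴ T.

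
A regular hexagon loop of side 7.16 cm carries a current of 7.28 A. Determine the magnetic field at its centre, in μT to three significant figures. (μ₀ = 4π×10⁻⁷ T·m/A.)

Each side is a finite straight segment at perpendicular distance d = a/(2 tan(π/6)) = 0.06201 m from the centre, with end-angles ±π/6.
One side contributes B₁ = (μ₀I/4πd)·2 sin(π/6) = 1.17×10⁻⁵ T.
All 6 sides add in the same direction: B = 6 × 1.17×10⁻⁵ = 7.04×10⁻⁵ T.

B ≈ 70.4 μT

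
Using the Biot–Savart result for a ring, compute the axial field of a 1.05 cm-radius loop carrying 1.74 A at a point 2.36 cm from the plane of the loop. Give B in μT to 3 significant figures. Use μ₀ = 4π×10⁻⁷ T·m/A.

On the axis of a circular loop, B = μ₀IR² / [2(R²+z²)^(3/2)].
R² + z² = (0.0105)² + (0.0236)² = 0.0006672 m², and (R²+z²)^(3/2) = 1.72×10⁻⁵ m³.
B = (4π×10⁻⁷ × 1.74 × 0.0001103) / (2 × 1.72×10⁻⁵) = 6.99×10⁻⁶ T.

B ≈ 6.99 μT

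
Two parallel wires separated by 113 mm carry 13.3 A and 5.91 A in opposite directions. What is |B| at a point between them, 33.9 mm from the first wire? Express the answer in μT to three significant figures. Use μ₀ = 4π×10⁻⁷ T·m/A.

Each long wire gives B = μ₀I/(2πd). Distances are d₁ = 0.0339 m and d₂ = 0.0791 m.
B₁ = 7.85×10⁻⁵ T, B₂ = 1.49×10⁻⁵ T.
Between antiparallel currents both contributions point the same way, so they add. B = B₁ + B₂ = 7.85×10⁻⁵ + 1.49×10⁻⁵ = 9.34×10⁻⁵ T.

B ≈ 93.4 μT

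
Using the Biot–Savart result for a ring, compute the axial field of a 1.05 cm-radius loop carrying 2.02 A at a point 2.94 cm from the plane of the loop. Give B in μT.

On the axis of a circular loop, B = μ₀IR² / [2(R²+z²)^(3/2)].
R² + z² = (0.0105)² + (0.0294)² = 0.0009746 m², and (R²+z²)^(3/2) = 3.04×10⁻⁵ m³.
B = (4π×10⁻⁷ × 2.02 × 0.0001103) / (2 × 3.04×10⁻⁵) = 4.60×10⁻⁶ T.

B ≈ 4.60 μT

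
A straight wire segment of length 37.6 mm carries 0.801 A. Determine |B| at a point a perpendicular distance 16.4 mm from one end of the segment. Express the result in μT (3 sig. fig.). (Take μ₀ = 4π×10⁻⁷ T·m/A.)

B ≈ 4.48 μT

For a finite straight segment, B = (μ₀I/4πd)(sinθ₁ + sinθ₂), where θ₁, θ₂ are the angles from the perpendicular to each end.
The perpendicular foot is at one end, so the two end-offsets along the wire are 0 and L = 0.0376 m.
sinθ₁ = 0/√(0²+0.0164²) = 0.0000; sinθ₂ = 0.0376/√(0.0376²+0.0164²) = 0.9166.
B = (4π×10⁻⁷ × 0.801) / (4π × 0.0164) × (0.0000 + 0.9166) = 4.48×10⁻⁶ T.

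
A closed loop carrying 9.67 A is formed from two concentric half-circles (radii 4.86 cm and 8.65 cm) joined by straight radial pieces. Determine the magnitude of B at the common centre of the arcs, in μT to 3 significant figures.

The radial connectors point toward the centre, so dl × r̂ = 0 and they contribute nothing.
Each semicircle gives μ₀I/(4R): inner arc 6.25×10⁻⁵ T, outer arc 3.51×10⁻⁵ T.
The two arcs carry current in opposite angular senses, so their fields oppose: B = |6.25×10⁻⁵ − 3.51×10⁻⁵| = 2.74×10⁻⁵ T.

B ≈ 27.4 μT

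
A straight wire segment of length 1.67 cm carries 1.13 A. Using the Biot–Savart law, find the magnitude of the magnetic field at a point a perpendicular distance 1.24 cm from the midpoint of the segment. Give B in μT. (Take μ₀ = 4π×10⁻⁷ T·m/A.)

For a finite straight segment, B = (μ₀I/4πd)(sinθ₁ + sinθ₂), where θ₁, θ₂ are the angles from the perpendicular to each end.
The perpendicular from the point meets the wire at its midpoint, so each end is L/2 = 0.00835 m away along the wire.
sinθ₁ = 0.00835/√(0.00835²+0.0124²) = 0.5586; sinθ₂ = 0.00835/√(0.00835²+0.0124²) = 0.5586.
B = (4π×10⁻⁷ × 1.13) / (4π × 0.0124) × (0.5586 + 0.5586) = 1.02×10⁻⁵ T.

B ≈ 10.2 μT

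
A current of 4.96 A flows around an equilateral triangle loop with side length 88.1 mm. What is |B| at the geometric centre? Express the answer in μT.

Each side is a finite straight segment at perpendicular distance d = a/(2 tan(π/3)) = 0.02543 m from the centre, with end-angles ±π/3.
One side contributes B₁ = (μ₀I/4πd)·2 sin(π/3) = 3.38×10⁻⁵ T.
All 3 sides add in the same direction: B = 3 × 3.38×10⁻⁵ = 1.01×10⁻⁴ T.

B ≈ 101 μT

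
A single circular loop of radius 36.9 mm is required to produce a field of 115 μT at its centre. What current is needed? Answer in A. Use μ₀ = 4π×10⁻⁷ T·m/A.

I ≈ 6.75 A

At the centre of a circular loop B = μ₀I/(2R), so I = 2RB/μ₀.
With R = 0.0369 m, I = 2 × 0.0369 × 1.15×10⁻⁴ / (4π×10⁻⁷) = 6.75 A.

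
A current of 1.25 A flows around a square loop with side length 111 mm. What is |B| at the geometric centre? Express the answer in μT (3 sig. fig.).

B ≈ 12.7 μT

Each side is a finite straight segment at perpendicular distance d = a/(2 tan(π/4)) = 0.0555 m from the centre, with end-angles ±π/4.
One side contributes B₁ = (μ₀I/4πd)·2 sin(π/4) = 3.19×10⁻⁶ T.
All 4 sides add in the same direction: B = 4 × 3.19×10⁻⁶ = 1.27×10⁻⁵ T.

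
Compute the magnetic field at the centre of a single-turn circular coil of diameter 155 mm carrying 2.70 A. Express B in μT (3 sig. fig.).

B ≈ 21.9 μT

At the centre of a circular loop the Biot–Savart law gives B = μ₀I/(2R) (so R = 0.0775 m).
B = (4π×10⁻⁷ × 2.70) / (2 × 0.0775) = 2.19×10⁻⁵ T.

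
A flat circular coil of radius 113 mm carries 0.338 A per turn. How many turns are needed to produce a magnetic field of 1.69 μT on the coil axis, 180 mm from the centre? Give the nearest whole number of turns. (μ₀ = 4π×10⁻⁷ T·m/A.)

N = 6

For an N-turn coil, B = Nμ₀IR²/[2(R²+z²)^(3/2)]. A single turn gives B₁ = 2.82×10⁻⁷ T with R = 0.113 m, z = 0.18 m.
N = B/B₁ = 1.69×10⁻⁶ / 2.82×10⁻⁷ = 5.98.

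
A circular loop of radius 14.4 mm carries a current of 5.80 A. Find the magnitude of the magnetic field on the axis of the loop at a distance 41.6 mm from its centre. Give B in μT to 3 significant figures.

B ≈ 8.86 μT

On the axis of a circular loop, B = μ₀IR² / [2(R²+z²)^(3/2)].
R² + z² = (0.0144)² + (0.0416)² = 0.001938 m², and (R²+z²)^(3/2) = 8.53×10⁻⁵ m³.
B = (4π×10⁻⁷ × 5.80 × 0.0002074) / (2 × 8.53×10⁻⁵) = 8.86×10⁻⁶ T.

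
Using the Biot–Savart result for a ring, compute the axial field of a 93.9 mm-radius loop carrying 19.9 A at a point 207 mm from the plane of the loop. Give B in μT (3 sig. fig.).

On the axis of a circular loop, B = μ₀IR² / [2(R²+z²)^(3/2)].
R² + z² = (0.0939)² + (0.207)² = 0.05167 m², and (R²+z²)^(3/2) = 1.17×10⁻² m³.
B = (4π×10⁻⁷ × 19.9 × 0.008817) / (2 × 1.17×10⁻²) = 9.39×10⁻⁶ T.

B ≈ 9.39 μT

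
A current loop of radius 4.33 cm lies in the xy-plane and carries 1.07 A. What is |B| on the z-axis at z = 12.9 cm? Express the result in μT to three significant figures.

B ≈ 0.500 μT

On the axis of a circular loop, B = μ₀IR² / [2(R²+z²)^(3/2)].
R² + z² = (0.0433)² + (0.129)² = 0.01852 m², and (R²+z²)^(3/2) = 2.52×10⁻³ m³.
B = (4π×10⁻⁷ × 1.07 × 0.001875) / (2 × 2.52×10⁻³) = 5.00×10⁻⁷ T.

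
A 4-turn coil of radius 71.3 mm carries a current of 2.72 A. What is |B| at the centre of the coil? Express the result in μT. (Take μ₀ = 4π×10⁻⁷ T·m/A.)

For an N-turn flat coil, B = Nμ₀I/(2R) with R = 0.0713 m.
B = 4 × 2.40×10⁻⁵ T = 9.59×10⁻⁵ T.

B ≈ 95.9 μT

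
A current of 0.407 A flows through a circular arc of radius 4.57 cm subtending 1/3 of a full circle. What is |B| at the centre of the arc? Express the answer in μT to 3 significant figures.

The Biot–Savart field of a circular arc at its centre is B = μ₀Iφ/(4πR), with φ = 2.094 rad.
B = (4π×10⁻⁷ × 0.407 × 2.094) / (4π × 0.0457) = 1.87×10⁻⁶ T.

B ≈ 1.87 μT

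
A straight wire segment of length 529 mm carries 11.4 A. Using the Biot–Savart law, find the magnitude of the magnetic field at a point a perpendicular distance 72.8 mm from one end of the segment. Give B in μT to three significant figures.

B ≈ 15.5 μT

For a finite straight segment, B = (μ₀I/4πd)(sinθ₁ + sinθ₂), where θ₁, θ₂ are the angles from the perpendicular to each end.
The perpendicular foot is at one end, so the two end-offsets along the wire are 0 and L = 0.529 m.
sinθ₁ = 0/√(0²+0.0728²) = 0.0000; sinθ₂ = 0.529/√(0.529²+0.0728²) = 0.9907.
B = (4π×10⁻⁷ × 11.4) / (4π × 0.0728) × (0.0000 + 0.9907) = 1.55×10⁻⁵ T.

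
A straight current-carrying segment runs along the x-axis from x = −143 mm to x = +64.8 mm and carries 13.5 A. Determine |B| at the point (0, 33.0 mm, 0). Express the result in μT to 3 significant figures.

For a finite straight segment, B = (μ₀I/4πd)(sinθ₁ + sinθ₂), where θ₁, θ₂ are the angles from the perpendicular to each end.
The perpendicular distance is d = 0.033 m; the end-offsets along the wire are a = 0.143 m and b = 0.0648 m.
sinθ₁ = 0.143/√(0.143²+0.033²) = 0.9744; sinθ₂ = 0.0648/√(0.0648²+0.033²) = 0.8911.
B = (4π×10⁻⁷ × 13.5) / (4π × 0.033) × (0.9744 + 0.8911) = 7.63×10⁻⁵ T.

B ≈ 76.3 μT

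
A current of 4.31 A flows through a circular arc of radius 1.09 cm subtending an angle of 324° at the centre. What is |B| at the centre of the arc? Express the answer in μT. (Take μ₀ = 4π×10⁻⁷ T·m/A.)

The Biot–Savart field of a circular arc at its centre is B = μ₀Iφ/(4πR), with φ = 5.655 rad.
B = (4π×10⁻⁷ × 4.31 × 5.655) / (4π × 0.0109) = 2.24×10⁻⁴ T.

B ≈ 224 μT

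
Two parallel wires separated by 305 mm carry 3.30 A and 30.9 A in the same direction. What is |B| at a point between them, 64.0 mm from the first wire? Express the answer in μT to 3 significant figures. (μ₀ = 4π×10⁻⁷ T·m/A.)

Each long wire gives B = μ₀I/(2πd). Distances are d₁ = 0.064 m and d₂ = 0.241 m.
B₁ = 1.03×10⁻⁵ T, B₂ = 2.56×10⁻⁵ T.
Between parallel currents the two contributions point in opposite directions, so they subtract. B = |B₁ − B₂| = |1.03×10⁻⁵ − 2.56×10⁻⁵| = 1.53×10⁻⁵ T.

B ≈ 15.3 μT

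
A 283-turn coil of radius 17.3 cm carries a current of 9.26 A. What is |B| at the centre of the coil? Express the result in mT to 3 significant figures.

B ≈ 9.52 mT

For an N-turn flat coil, B = Nμ₀I/(2R) with R = 0.173 m.
B = 283 × 3.36×10⁻⁵ T = 9.52×10⁻³ T.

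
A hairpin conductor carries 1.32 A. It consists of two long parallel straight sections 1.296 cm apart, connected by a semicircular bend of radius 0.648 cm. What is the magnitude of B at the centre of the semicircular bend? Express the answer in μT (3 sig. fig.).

The semicircular arc contributes B_arc = μ₀I·π/(4πR) = μ₀I/(4R) = 6.40×10⁻⁵ T.
Each semi-infinite lead is at perpendicular distance R = 0.00648 m from the centre, with the perpendicular foot at its near end, so it contributes μ₀I/(4πR); both point the same way, together 4.07×10⁻⁵ T.
Arc and leads all point the same direction: B = 6.40×10⁻⁵ + 4.07×10⁻⁵ = 1.05×10⁻⁴ T.

B ≈ 105 μT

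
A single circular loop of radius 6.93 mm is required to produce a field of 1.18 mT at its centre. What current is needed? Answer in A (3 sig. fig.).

At the centre of a circular loop B = μ₀I/(2R), so I = 2RB/μ₀.
With R = 0.00693 m, I = 2 × 0.00693 × 1.18×10⁻³ / (4π×10⁻⁷) = 13.0 A.

I ≈ 13.0 A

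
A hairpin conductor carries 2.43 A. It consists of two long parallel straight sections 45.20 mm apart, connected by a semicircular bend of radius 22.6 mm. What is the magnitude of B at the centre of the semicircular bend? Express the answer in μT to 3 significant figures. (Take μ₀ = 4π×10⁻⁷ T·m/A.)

B ≈ 55.3 μT

The semicircular arc contributes B_arc = μ₀I·π/(4πR) = μ₀I/(4R) = 3.38×10⁻⁵ T.
Each semi-infinite lead is at perpendicular distance R = 0.0226 m from the centre, with the perpendicular foot at its near end, so it contributes μ₀I/(4πR); both point the same way, together 2.15×10⁻⁵ T.
Arc and leads all point the same direction: B = 3.38×10⁻⁵ + 2.15×10⁻⁵ = 5.53×10⁻⁵ T.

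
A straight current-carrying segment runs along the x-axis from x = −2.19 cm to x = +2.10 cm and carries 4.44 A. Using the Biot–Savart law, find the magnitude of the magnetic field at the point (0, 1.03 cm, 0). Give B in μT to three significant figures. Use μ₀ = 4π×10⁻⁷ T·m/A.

B ≈ 77.7 μT

For a finite straight segment, B = (μ₀I/4πd)(sinθ₁ + sinθ₂), where θ₁, θ₂ are the angles from the perpendicular to each end.
The perpendicular distance is d = 0.0103 m; the end-offsets along the wire are a = 0.0219 m and b = 0.021 m.
sinθ₁ = 0.0219/√(0.0219²+0.0103²) = 0.9049; sinθ₂ = 0.021/√(0.021²+0.0103²) = 0.8978.
B = (4π×10⁻⁷ × 4.44) / (4π × 0.0103) × (0.9049 + 0.8978) = 7.77×10⁻⁵ T.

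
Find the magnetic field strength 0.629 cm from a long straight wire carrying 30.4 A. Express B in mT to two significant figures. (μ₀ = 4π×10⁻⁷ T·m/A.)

For an infinitely long straight wire, B = μ₀I/(2πd).
B = (4π×10⁻⁷ × 30.4) / (2π × 0.00629) = 9.67×10⁻⁴ T.

B ≈ 0.97 mT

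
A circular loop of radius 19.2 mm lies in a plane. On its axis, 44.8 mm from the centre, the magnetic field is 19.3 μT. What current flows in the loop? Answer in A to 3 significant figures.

I ≈ 9.65 A

On the axis of a loop, B = μ₀IR²/[2(R²+z²)^(3/2)], so I = 2B(R²+z²)^(3/2)/(μ₀R²).
R² + z² = 0.0003686 + 0.002007 = 0.002376 m²; raised to 3/2 gives 1.16×10⁻⁴ m³.
I = 2 × 1.93×10⁻⁵ × 1.16×10⁻⁴ / (1.26×10⁻⁶ × 0.0003686) = 9.65 A.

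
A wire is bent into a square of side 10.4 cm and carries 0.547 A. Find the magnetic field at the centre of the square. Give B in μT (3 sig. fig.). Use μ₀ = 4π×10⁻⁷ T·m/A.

Each side is a finite straight segment at perpendicular distance d = a/(2 tan(π/4)) = 0.052 m from the centre, with end-angles ±π/4.
One side contributes B₁ = (μ₀I/4πd)·2 sin(π/4) = 1.49×10⁻⁶ T.
All 4 sides add in the same direction: B = 4 × 1.49×10⁻⁶ = 5.95×10⁻⁶ T.

B ≈ 5.95 μT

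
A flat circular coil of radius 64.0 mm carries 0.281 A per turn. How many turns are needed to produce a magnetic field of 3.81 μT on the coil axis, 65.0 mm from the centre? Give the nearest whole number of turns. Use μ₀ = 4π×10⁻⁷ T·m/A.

N = 4

For an N-turn coil, B = Nμ₀IR²/[2(R²+z²)^(3/2)]. A single turn gives B₁ = 9.53×10⁻⁷ T with R = 0.064 m, z = 0.065 m.
N = B/B₁ = 3.81×10⁻⁶ / 9.53×10⁻⁷ = 4.00.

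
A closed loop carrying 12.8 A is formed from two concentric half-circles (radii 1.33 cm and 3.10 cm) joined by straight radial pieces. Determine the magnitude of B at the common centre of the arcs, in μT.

B ≈ 173 μT

The radial connectors point toward the centre, so dl × r̂ = 0 and they contribute nothing.
Each semicircle gives μ₀I/(4R): inner arc 3.02×10⁻⁴ T, outer arc 1.30×10⁻⁴ T.
The two arcs carry current in opposite angular senses, so their fields oppose: B = |3.02×10⁻⁴ − 1.30×10⁻⁴| = 1.73×10⁻⁴ T.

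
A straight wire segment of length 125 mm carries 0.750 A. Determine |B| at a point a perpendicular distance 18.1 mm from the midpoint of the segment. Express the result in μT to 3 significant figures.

B ≈ 7.96 μT

For a finite straight segment, B = (μ₀I/4πd)(sinθ₁ + sinθ₂), where θ₁, θ₂ are the angles from the perpendicular to each end.
The perpendicular from the point meets the wire at its midpoint, so each end is L/2 = 0.0625 m away along the wire.
sinθ₁ = 0.0625/√(0.0625²+0.0181²) = 0.9605; sinθ₂ = 0.0625/√(0.0625²+0.0181²) = 0.9605.
B = (4π×10⁻⁷ × 0.750) / (4π × 0.0181) × (0.9605 + 0.9605) = 7.96×10⁻⁶ T.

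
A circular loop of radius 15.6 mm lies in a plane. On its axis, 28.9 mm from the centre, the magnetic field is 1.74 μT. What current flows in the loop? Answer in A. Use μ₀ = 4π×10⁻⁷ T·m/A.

I ≈ 0.403 A

On the axis of a loop, B = μ₀IR²/[2(R²+z²)^(3/2)], so I = 2B(R²+z²)^(3/2)/(μ₀R²).
R² + z² = 0.0002434 + 0.0008352 = 0.001079 m²; raised to 3/2 gives 3.54×10⁻⁵ m³.
I = 2 × 1.74×10⁻⁶ × 3.54×10⁻⁵ / (1.26×10⁻⁶ × 0.0002434) = 0.403 A.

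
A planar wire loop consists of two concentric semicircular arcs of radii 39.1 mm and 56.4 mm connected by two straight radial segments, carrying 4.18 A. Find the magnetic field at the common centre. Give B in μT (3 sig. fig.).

The radial connectors point toward the centre, so dl × r̂ = 0 and they contribute nothing.
Each semicircle gives μ₀I/(4R): inner arc 3.36×10⁻⁵ T, outer arc 2.33×10⁻⁵ T.
The two arcs carry current in opposite angular senses, so their fields oppose: B = |3.36×10⁻⁵ − 2.33×10⁻⁵| = 1.03×10⁻⁵ T.

B ≈ 10.3 μT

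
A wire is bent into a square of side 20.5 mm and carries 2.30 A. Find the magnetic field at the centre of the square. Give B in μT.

B ≈ 127 μT

Each side is a finite straight segment at perpendicular distance d = a/(2 tan(π/4)) = 0.01025 m from the centre, with end-angles ±π/4.
One side contributes B₁ = (μ₀I/4πd)·2 sin(π/4) = 3.17×10⁻⁵ T.
All 4 sides add in the same direction: B = 4 × 3.17×10⁻⁵ = 1.27×10⁻⁴ T.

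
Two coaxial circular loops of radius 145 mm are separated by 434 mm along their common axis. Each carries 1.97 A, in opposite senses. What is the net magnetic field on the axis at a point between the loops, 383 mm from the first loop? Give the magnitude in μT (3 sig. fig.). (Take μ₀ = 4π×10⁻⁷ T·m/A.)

B ≈ 6.79 μT

Each loop contributes B = μ₀IR²/[2(R²+z²)^(3/2)] on the axis, with z measured from that loop.
Loop 1 (z = 0.383 m): B₁ = 3.79×10⁻⁷ T. Loop 2 (z = 0.051 m): B₂ = 7.17×10⁻⁶ T.
The fields oppose: B = |B₁ − B₂| = 6.79×10⁻⁶ T.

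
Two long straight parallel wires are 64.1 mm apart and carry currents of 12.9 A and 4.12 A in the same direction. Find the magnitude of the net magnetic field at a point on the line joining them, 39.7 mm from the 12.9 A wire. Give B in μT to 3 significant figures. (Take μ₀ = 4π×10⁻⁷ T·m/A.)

Each long wire gives B = μ₀I/(2πd). Distances are d₁ = 0.0397 m and d₂ = 0.0244 m.
B₁ = 6.50×10⁻⁵ T, B₂ = 3.38×10⁻⁵ T.
Between parallel currents the two contributions point in opposite directions, so they subtract. B = |B₁ − B₂| = |6.50×10⁻⁵ − 3.38×10⁻⁵| = 3.12×10⁻⁵ T.

B ≈ 31.2 μT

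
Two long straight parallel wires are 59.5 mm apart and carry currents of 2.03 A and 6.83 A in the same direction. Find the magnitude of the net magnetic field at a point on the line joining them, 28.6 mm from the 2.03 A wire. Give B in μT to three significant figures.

Each long wire gives B = μ₀I/(2πd). Distances are d₁ = 0.0286 m and d₂ = 0.0309 m.
B₁ = 1.42×10⁻⁵ T, B₂ = 4.42×10⁻⁵ T.
Between parallel currents the two contributions point in opposite directions, so they subtract. B = |B₁ − B₂| = |1.42×10⁻⁵ − 4.42×10⁻⁵| = 3.00×10⁻⁵ T.

B ≈ 30.0 μT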